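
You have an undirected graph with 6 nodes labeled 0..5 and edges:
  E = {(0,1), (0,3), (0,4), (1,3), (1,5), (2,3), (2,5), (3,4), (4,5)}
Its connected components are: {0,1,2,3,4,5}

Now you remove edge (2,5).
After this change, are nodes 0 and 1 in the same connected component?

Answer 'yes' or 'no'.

Answer: yes

Derivation:
Initial components: {0,1,2,3,4,5}
Removing edge (2,5): not a bridge — component count unchanged at 1.
New components: {0,1,2,3,4,5}
Are 0 and 1 in the same component? yes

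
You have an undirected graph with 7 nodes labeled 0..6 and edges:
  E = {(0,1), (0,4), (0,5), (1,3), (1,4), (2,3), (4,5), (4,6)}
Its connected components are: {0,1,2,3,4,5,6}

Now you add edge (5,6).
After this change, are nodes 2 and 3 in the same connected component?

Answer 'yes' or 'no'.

Initial components: {0,1,2,3,4,5,6}
Adding edge (5,6): both already in same component {0,1,2,3,4,5,6}. No change.
New components: {0,1,2,3,4,5,6}
Are 2 and 3 in the same component? yes

Answer: yes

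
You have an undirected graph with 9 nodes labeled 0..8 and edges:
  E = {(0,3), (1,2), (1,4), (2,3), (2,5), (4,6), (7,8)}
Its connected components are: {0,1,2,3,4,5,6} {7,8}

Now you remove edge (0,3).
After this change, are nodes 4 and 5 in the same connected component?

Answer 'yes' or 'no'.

Initial components: {0,1,2,3,4,5,6} {7,8}
Removing edge (0,3): it was a bridge — component count 2 -> 3.
New components: {0} {1,2,3,4,5,6} {7,8}
Are 4 and 5 in the same component? yes

Answer: yes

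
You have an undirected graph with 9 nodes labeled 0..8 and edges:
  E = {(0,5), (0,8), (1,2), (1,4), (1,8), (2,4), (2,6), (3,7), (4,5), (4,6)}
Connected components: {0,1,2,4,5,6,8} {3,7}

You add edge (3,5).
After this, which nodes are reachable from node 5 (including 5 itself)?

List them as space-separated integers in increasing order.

Before: nodes reachable from 5: {0,1,2,4,5,6,8}
Adding (3,5): merges 5's component with another. Reachability grows.
After: nodes reachable from 5: {0,1,2,3,4,5,6,7,8}

Answer: 0 1 2 3 4 5 6 7 8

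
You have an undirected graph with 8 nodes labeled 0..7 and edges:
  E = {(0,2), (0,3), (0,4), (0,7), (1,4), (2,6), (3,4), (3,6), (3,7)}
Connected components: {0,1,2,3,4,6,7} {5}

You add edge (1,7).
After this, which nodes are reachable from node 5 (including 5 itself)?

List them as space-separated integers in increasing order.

Before: nodes reachable from 5: {5}
Adding (1,7): both endpoints already in same component. Reachability from 5 unchanged.
After: nodes reachable from 5: {5}

Answer: 5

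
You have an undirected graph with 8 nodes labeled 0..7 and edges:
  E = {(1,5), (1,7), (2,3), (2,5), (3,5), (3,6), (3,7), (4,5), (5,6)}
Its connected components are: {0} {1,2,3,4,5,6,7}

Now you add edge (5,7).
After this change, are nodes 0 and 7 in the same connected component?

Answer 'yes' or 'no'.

Initial components: {0} {1,2,3,4,5,6,7}
Adding edge (5,7): both already in same component {1,2,3,4,5,6,7}. No change.
New components: {0} {1,2,3,4,5,6,7}
Are 0 and 7 in the same component? no

Answer: no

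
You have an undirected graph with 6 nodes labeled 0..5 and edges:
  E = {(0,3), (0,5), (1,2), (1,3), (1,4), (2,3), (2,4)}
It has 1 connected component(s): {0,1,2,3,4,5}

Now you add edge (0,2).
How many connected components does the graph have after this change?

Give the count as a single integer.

Answer: 1

Derivation:
Initial component count: 1
Add (0,2): endpoints already in same component. Count unchanged: 1.
New component count: 1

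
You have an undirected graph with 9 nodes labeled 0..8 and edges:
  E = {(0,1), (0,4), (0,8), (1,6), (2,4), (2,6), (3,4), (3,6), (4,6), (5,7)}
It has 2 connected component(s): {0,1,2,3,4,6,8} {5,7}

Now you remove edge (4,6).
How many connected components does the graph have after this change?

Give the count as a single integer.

Initial component count: 2
Remove (4,6): not a bridge. Count unchanged: 2.
  After removal, components: {0,1,2,3,4,6,8} {5,7}
New component count: 2

Answer: 2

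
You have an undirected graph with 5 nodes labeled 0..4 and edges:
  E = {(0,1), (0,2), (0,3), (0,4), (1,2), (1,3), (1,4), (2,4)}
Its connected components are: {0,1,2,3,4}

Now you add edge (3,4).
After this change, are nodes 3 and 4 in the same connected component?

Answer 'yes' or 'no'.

Answer: yes

Derivation:
Initial components: {0,1,2,3,4}
Adding edge (3,4): both already in same component {0,1,2,3,4}. No change.
New components: {0,1,2,3,4}
Are 3 and 4 in the same component? yes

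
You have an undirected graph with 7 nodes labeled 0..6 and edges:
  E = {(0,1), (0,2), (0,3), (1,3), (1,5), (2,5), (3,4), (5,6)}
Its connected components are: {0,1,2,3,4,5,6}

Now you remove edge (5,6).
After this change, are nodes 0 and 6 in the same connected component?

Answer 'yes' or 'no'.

Answer: no

Derivation:
Initial components: {0,1,2,3,4,5,6}
Removing edge (5,6): it was a bridge — component count 1 -> 2.
New components: {0,1,2,3,4,5} {6}
Are 0 and 6 in the same component? no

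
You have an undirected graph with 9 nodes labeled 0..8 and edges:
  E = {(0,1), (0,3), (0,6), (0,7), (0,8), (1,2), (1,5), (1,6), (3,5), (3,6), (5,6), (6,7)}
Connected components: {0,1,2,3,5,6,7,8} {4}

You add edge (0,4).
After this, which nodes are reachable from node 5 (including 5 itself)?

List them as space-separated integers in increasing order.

Answer: 0 1 2 3 4 5 6 7 8

Derivation:
Before: nodes reachable from 5: {0,1,2,3,5,6,7,8}
Adding (0,4): merges 5's component with another. Reachability grows.
After: nodes reachable from 5: {0,1,2,3,4,5,6,7,8}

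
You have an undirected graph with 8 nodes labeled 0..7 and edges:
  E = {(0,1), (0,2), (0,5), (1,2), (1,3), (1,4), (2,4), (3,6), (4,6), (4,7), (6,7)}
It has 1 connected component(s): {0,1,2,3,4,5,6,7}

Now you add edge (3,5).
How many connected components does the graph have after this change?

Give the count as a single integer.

Answer: 1

Derivation:
Initial component count: 1
Add (3,5): endpoints already in same component. Count unchanged: 1.
New component count: 1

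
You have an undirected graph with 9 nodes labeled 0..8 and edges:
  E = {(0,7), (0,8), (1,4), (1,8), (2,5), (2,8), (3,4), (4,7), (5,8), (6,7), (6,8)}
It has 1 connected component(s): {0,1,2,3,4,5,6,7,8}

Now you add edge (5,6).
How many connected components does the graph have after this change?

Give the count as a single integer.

Initial component count: 1
Add (5,6): endpoints already in same component. Count unchanged: 1.
New component count: 1

Answer: 1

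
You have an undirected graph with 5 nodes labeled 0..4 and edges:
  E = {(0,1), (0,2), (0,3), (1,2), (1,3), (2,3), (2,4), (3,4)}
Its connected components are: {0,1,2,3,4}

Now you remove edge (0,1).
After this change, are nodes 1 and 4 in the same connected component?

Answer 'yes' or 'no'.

Answer: yes

Derivation:
Initial components: {0,1,2,3,4}
Removing edge (0,1): not a bridge — component count unchanged at 1.
New components: {0,1,2,3,4}
Are 1 and 4 in the same component? yes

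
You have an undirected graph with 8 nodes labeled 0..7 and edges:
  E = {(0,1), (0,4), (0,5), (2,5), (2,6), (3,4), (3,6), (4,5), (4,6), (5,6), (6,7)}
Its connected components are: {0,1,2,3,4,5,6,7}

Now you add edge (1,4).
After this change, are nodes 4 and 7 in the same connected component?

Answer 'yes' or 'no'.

Initial components: {0,1,2,3,4,5,6,7}
Adding edge (1,4): both already in same component {0,1,2,3,4,5,6,7}. No change.
New components: {0,1,2,3,4,5,6,7}
Are 4 and 7 in the same component? yes

Answer: yes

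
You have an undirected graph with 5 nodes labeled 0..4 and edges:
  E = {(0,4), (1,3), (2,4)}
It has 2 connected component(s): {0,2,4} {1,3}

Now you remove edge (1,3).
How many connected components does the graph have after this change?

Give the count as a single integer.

Initial component count: 2
Remove (1,3): it was a bridge. Count increases: 2 -> 3.
  After removal, components: {0,2,4} {1} {3}
New component count: 3

Answer: 3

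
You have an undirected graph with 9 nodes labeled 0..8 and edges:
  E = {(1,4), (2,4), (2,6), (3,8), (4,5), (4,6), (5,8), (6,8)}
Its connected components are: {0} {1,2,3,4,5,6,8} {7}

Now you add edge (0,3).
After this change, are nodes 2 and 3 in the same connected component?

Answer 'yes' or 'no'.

Initial components: {0} {1,2,3,4,5,6,8} {7}
Adding edge (0,3): merges {0} and {1,2,3,4,5,6,8}.
New components: {0,1,2,3,4,5,6,8} {7}
Are 2 and 3 in the same component? yes

Answer: yes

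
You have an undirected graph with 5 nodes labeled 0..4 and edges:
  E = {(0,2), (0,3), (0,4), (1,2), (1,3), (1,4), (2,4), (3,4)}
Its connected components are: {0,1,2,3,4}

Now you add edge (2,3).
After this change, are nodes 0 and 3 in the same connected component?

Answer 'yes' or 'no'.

Answer: yes

Derivation:
Initial components: {0,1,2,3,4}
Adding edge (2,3): both already in same component {0,1,2,3,4}. No change.
New components: {0,1,2,3,4}
Are 0 and 3 in the same component? yes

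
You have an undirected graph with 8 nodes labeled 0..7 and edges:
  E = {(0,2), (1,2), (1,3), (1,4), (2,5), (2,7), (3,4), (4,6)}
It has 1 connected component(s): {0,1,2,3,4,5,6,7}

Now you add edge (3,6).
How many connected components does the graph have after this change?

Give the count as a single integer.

Answer: 1

Derivation:
Initial component count: 1
Add (3,6): endpoints already in same component. Count unchanged: 1.
New component count: 1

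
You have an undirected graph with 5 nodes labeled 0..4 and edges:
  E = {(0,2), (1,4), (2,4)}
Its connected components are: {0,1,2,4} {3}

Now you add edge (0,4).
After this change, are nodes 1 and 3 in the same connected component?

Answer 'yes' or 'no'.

Answer: no

Derivation:
Initial components: {0,1,2,4} {3}
Adding edge (0,4): both already in same component {0,1,2,4}. No change.
New components: {0,1,2,4} {3}
Are 1 and 3 in the same component? no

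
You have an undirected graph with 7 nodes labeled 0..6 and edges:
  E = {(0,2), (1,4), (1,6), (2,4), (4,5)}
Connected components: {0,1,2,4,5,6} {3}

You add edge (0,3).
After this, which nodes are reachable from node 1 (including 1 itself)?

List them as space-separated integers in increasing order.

Before: nodes reachable from 1: {0,1,2,4,5,6}
Adding (0,3): merges 1's component with another. Reachability grows.
After: nodes reachable from 1: {0,1,2,3,4,5,6}

Answer: 0 1 2 3 4 5 6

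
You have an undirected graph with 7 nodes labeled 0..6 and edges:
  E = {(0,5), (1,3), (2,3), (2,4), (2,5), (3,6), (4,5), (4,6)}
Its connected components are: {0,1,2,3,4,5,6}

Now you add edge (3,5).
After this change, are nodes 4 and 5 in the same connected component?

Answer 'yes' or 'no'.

Initial components: {0,1,2,3,4,5,6}
Adding edge (3,5): both already in same component {0,1,2,3,4,5,6}. No change.
New components: {0,1,2,3,4,5,6}
Are 4 and 5 in the same component? yes

Answer: yes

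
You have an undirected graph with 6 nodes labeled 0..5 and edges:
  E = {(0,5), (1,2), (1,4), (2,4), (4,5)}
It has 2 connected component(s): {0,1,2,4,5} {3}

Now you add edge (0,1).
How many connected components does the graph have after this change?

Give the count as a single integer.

Initial component count: 2
Add (0,1): endpoints already in same component. Count unchanged: 2.
New component count: 2

Answer: 2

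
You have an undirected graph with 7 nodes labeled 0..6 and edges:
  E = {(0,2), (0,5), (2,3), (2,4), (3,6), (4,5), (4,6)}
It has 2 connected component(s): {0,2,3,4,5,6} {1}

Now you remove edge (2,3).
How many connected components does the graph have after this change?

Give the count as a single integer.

Initial component count: 2
Remove (2,3): not a bridge. Count unchanged: 2.
  After removal, components: {0,2,3,4,5,6} {1}
New component count: 2

Answer: 2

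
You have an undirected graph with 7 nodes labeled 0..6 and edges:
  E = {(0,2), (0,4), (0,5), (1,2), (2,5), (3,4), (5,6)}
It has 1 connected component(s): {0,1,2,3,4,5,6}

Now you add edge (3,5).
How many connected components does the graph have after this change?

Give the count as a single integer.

Answer: 1

Derivation:
Initial component count: 1
Add (3,5): endpoints already in same component. Count unchanged: 1.
New component count: 1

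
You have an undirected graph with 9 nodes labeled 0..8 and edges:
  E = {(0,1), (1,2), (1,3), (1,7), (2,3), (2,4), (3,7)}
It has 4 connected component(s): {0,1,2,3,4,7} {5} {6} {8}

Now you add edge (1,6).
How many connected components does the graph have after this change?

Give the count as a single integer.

Answer: 3

Derivation:
Initial component count: 4
Add (1,6): merges two components. Count decreases: 4 -> 3.
New component count: 3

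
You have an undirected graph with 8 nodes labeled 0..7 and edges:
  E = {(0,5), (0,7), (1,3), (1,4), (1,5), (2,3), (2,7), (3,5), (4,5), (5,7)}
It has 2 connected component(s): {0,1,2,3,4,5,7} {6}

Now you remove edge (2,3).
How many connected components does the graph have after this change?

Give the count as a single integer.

Initial component count: 2
Remove (2,3): not a bridge. Count unchanged: 2.
  After removal, components: {0,1,2,3,4,5,7} {6}
New component count: 2

Answer: 2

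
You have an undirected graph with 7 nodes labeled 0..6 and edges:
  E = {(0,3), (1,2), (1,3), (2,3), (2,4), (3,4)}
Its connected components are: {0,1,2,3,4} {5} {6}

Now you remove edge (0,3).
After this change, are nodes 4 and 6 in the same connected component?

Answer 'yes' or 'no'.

Answer: no

Derivation:
Initial components: {0,1,2,3,4} {5} {6}
Removing edge (0,3): it was a bridge — component count 3 -> 4.
New components: {0} {1,2,3,4} {5} {6}
Are 4 and 6 in the same component? no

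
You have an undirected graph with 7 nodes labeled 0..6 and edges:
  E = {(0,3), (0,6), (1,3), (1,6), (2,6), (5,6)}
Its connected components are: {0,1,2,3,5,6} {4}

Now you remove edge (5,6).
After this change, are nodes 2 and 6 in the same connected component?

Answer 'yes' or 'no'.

Initial components: {0,1,2,3,5,6} {4}
Removing edge (5,6): it was a bridge — component count 2 -> 3.
New components: {0,1,2,3,6} {4} {5}
Are 2 and 6 in the same component? yes

Answer: yes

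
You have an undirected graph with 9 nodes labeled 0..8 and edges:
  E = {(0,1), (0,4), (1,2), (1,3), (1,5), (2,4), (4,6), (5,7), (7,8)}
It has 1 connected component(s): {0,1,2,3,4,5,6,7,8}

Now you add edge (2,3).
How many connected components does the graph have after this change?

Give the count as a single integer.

Initial component count: 1
Add (2,3): endpoints already in same component. Count unchanged: 1.
New component count: 1

Answer: 1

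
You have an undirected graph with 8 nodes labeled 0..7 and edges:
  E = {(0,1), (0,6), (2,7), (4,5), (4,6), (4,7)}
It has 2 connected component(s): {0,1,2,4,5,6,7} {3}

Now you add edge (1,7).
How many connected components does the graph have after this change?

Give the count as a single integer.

Initial component count: 2
Add (1,7): endpoints already in same component. Count unchanged: 2.
New component count: 2

Answer: 2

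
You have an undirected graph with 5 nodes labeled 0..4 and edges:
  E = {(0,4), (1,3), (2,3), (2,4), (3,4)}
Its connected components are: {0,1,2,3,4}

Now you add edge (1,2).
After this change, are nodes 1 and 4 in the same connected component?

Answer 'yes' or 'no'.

Initial components: {0,1,2,3,4}
Adding edge (1,2): both already in same component {0,1,2,3,4}. No change.
New components: {0,1,2,3,4}
Are 1 and 4 in the same component? yes

Answer: yes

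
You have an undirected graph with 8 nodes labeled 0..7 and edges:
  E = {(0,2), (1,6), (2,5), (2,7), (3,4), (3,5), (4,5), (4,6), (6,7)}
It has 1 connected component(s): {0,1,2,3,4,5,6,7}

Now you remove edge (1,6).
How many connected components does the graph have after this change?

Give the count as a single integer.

Initial component count: 1
Remove (1,6): it was a bridge. Count increases: 1 -> 2.
  After removal, components: {0,2,3,4,5,6,7} {1}
New component count: 2

Answer: 2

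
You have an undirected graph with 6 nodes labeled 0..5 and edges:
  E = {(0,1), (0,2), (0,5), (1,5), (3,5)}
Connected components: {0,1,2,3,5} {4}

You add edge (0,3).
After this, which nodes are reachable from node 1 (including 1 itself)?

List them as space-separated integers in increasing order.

Before: nodes reachable from 1: {0,1,2,3,5}
Adding (0,3): both endpoints already in same component. Reachability from 1 unchanged.
After: nodes reachable from 1: {0,1,2,3,5}

Answer: 0 1 2 3 5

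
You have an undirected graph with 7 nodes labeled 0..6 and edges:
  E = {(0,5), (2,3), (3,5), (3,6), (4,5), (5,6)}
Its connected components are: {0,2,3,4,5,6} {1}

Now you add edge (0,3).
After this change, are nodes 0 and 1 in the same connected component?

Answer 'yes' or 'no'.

Answer: no

Derivation:
Initial components: {0,2,3,4,5,6} {1}
Adding edge (0,3): both already in same component {0,2,3,4,5,6}. No change.
New components: {0,2,3,4,5,6} {1}
Are 0 and 1 in the same component? no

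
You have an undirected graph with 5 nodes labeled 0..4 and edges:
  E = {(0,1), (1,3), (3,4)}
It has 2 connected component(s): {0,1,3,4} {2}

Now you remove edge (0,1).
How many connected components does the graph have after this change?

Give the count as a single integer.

Answer: 3

Derivation:
Initial component count: 2
Remove (0,1): it was a bridge. Count increases: 2 -> 3.
  After removal, components: {0} {1,3,4} {2}
New component count: 3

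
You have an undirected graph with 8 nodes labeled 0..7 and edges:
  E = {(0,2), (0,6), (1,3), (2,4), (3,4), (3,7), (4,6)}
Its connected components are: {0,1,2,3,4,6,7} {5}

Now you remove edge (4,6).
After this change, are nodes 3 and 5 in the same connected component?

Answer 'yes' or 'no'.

Initial components: {0,1,2,3,4,6,7} {5}
Removing edge (4,6): not a bridge — component count unchanged at 2.
New components: {0,1,2,3,4,6,7} {5}
Are 3 and 5 in the same component? no

Answer: no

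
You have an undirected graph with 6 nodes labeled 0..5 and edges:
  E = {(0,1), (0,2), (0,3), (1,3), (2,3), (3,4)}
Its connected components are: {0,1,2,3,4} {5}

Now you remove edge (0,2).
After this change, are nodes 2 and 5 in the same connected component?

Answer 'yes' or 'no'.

Initial components: {0,1,2,3,4} {5}
Removing edge (0,2): not a bridge — component count unchanged at 2.
New components: {0,1,2,3,4} {5}
Are 2 and 5 in the same component? no

Answer: no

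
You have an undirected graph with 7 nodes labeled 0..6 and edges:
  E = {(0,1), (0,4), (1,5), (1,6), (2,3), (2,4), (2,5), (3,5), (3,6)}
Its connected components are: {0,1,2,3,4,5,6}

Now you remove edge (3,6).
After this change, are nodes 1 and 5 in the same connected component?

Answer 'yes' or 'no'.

Answer: yes

Derivation:
Initial components: {0,1,2,3,4,5,6}
Removing edge (3,6): not a bridge — component count unchanged at 1.
New components: {0,1,2,3,4,5,6}
Are 1 and 5 in the same component? yes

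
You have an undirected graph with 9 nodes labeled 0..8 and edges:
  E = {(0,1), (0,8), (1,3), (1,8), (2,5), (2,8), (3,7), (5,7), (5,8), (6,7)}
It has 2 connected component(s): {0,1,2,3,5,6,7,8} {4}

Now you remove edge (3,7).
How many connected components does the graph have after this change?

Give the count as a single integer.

Initial component count: 2
Remove (3,7): not a bridge. Count unchanged: 2.
  After removal, components: {0,1,2,3,5,6,7,8} {4}
New component count: 2

Answer: 2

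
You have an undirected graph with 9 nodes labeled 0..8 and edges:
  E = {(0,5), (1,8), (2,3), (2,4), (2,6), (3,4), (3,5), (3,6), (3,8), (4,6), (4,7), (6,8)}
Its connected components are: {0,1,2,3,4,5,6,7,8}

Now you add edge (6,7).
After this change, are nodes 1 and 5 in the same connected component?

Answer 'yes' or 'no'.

Answer: yes

Derivation:
Initial components: {0,1,2,3,4,5,6,7,8}
Adding edge (6,7): both already in same component {0,1,2,3,4,5,6,7,8}. No change.
New components: {0,1,2,3,4,5,6,7,8}
Are 1 and 5 in the same component? yes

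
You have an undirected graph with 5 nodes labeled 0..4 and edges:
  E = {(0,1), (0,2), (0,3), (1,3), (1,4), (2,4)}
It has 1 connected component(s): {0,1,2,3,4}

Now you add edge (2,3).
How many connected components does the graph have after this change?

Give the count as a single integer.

Answer: 1

Derivation:
Initial component count: 1
Add (2,3): endpoints already in same component. Count unchanged: 1.
New component count: 1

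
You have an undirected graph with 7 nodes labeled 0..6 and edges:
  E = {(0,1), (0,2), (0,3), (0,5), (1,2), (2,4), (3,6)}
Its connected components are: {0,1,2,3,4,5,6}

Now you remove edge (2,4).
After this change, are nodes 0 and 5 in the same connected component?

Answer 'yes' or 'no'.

Initial components: {0,1,2,3,4,5,6}
Removing edge (2,4): it was a bridge — component count 1 -> 2.
New components: {0,1,2,3,5,6} {4}
Are 0 and 5 in the same component? yes

Answer: yes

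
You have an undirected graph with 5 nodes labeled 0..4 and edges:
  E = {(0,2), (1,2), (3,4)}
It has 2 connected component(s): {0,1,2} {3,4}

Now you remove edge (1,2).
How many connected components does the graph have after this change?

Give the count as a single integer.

Answer: 3

Derivation:
Initial component count: 2
Remove (1,2): it was a bridge. Count increases: 2 -> 3.
  After removal, components: {0,2} {1} {3,4}
New component count: 3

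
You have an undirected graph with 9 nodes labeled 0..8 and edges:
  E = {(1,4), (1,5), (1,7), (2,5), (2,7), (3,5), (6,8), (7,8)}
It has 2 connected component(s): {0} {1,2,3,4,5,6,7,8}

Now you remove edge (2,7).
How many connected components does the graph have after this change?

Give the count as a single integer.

Answer: 2

Derivation:
Initial component count: 2
Remove (2,7): not a bridge. Count unchanged: 2.
  After removal, components: {0} {1,2,3,4,5,6,7,8}
New component count: 2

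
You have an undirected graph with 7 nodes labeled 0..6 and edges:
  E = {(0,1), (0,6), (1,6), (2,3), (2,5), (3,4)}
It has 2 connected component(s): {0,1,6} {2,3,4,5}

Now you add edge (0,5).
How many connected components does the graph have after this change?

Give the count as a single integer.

Initial component count: 2
Add (0,5): merges two components. Count decreases: 2 -> 1.
New component count: 1

Answer: 1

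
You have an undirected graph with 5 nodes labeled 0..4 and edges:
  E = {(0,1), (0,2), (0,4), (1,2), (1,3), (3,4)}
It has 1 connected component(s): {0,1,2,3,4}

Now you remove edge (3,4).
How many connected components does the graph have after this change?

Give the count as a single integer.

Answer: 1

Derivation:
Initial component count: 1
Remove (3,4): not a bridge. Count unchanged: 1.
  After removal, components: {0,1,2,3,4}
New component count: 1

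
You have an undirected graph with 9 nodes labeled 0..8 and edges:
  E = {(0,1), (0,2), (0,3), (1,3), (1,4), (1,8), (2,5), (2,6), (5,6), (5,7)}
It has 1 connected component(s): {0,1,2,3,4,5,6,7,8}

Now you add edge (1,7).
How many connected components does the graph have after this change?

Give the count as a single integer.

Initial component count: 1
Add (1,7): endpoints already in same component. Count unchanged: 1.
New component count: 1

Answer: 1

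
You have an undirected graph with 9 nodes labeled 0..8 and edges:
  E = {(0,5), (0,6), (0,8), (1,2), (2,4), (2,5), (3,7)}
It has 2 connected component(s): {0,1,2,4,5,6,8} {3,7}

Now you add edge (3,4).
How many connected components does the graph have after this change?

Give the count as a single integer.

Initial component count: 2
Add (3,4): merges two components. Count decreases: 2 -> 1.
New component count: 1

Answer: 1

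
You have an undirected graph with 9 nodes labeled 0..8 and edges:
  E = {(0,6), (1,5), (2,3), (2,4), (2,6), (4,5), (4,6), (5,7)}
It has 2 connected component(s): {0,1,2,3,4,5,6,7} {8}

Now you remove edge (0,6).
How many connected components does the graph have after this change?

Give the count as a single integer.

Initial component count: 2
Remove (0,6): it was a bridge. Count increases: 2 -> 3.
  After removal, components: {0} {1,2,3,4,5,6,7} {8}
New component count: 3

Answer: 3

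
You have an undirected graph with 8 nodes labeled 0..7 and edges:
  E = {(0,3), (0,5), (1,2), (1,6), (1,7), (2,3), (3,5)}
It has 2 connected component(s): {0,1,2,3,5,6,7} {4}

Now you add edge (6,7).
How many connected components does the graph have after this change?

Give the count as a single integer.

Initial component count: 2
Add (6,7): endpoints already in same component. Count unchanged: 2.
New component count: 2

Answer: 2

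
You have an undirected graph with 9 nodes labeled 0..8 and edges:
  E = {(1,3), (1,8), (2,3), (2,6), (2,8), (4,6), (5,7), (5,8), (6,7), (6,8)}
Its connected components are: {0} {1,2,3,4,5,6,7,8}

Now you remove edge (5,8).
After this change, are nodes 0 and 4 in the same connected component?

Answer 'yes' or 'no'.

Answer: no

Derivation:
Initial components: {0} {1,2,3,4,5,6,7,8}
Removing edge (5,8): not a bridge — component count unchanged at 2.
New components: {0} {1,2,3,4,5,6,7,8}
Are 0 and 4 in the same component? no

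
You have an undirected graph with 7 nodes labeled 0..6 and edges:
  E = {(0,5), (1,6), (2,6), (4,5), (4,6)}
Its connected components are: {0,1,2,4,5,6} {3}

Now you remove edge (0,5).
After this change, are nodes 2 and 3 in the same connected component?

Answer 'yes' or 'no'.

Initial components: {0,1,2,4,5,6} {3}
Removing edge (0,5): it was a bridge — component count 2 -> 3.
New components: {0} {1,2,4,5,6} {3}
Are 2 and 3 in the same component? no

Answer: no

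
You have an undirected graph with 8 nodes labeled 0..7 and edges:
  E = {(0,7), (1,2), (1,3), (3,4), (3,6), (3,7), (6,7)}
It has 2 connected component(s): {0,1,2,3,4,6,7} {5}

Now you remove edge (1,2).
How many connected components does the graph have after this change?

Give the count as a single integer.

Answer: 3

Derivation:
Initial component count: 2
Remove (1,2): it was a bridge. Count increases: 2 -> 3.
  After removal, components: {0,1,3,4,6,7} {2} {5}
New component count: 3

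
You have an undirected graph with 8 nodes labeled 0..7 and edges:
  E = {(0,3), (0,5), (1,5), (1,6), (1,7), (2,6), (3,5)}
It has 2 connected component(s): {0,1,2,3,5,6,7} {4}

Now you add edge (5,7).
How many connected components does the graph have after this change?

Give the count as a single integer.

Initial component count: 2
Add (5,7): endpoints already in same component. Count unchanged: 2.
New component count: 2

Answer: 2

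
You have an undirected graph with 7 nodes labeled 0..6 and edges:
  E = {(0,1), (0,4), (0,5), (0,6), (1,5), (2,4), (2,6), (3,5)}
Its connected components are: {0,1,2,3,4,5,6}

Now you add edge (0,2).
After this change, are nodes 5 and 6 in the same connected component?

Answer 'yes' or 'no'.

Initial components: {0,1,2,3,4,5,6}
Adding edge (0,2): both already in same component {0,1,2,3,4,5,6}. No change.
New components: {0,1,2,3,4,5,6}
Are 5 and 6 in the same component? yes

Answer: yes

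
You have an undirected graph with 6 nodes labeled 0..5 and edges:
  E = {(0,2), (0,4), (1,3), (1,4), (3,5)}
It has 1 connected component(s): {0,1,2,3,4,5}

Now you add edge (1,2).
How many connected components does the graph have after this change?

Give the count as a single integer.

Answer: 1

Derivation:
Initial component count: 1
Add (1,2): endpoints already in same component. Count unchanged: 1.
New component count: 1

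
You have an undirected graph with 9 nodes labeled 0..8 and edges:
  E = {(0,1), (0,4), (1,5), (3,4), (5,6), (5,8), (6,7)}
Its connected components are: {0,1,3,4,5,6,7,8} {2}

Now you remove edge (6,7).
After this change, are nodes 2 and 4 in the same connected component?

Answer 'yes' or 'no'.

Answer: no

Derivation:
Initial components: {0,1,3,4,5,6,7,8} {2}
Removing edge (6,7): it was a bridge — component count 2 -> 3.
New components: {0,1,3,4,5,6,8} {2} {7}
Are 2 and 4 in the same component? no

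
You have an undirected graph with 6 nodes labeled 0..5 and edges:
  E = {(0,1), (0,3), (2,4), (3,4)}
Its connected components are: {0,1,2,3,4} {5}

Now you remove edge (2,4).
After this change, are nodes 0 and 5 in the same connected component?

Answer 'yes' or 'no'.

Initial components: {0,1,2,3,4} {5}
Removing edge (2,4): it was a bridge — component count 2 -> 3.
New components: {0,1,3,4} {2} {5}
Are 0 and 5 in the same component? no

Answer: no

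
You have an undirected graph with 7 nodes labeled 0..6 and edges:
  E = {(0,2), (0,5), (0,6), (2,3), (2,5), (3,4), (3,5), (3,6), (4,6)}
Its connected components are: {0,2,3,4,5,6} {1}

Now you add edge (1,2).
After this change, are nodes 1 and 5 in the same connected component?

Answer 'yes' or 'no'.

Answer: yes

Derivation:
Initial components: {0,2,3,4,5,6} {1}
Adding edge (1,2): merges {1} and {0,2,3,4,5,6}.
New components: {0,1,2,3,4,5,6}
Are 1 and 5 in the same component? yes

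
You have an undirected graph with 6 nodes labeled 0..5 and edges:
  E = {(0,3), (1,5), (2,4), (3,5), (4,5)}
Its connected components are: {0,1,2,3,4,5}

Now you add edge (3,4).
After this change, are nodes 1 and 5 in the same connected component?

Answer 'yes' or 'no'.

Answer: yes

Derivation:
Initial components: {0,1,2,3,4,5}
Adding edge (3,4): both already in same component {0,1,2,3,4,5}. No change.
New components: {0,1,2,3,4,5}
Are 1 and 5 in the same component? yes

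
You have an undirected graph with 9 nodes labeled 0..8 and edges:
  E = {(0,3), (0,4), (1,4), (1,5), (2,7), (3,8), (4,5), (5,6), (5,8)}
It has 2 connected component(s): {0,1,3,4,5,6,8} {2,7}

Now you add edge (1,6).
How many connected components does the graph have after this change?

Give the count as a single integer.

Initial component count: 2
Add (1,6): endpoints already in same component. Count unchanged: 2.
New component count: 2

Answer: 2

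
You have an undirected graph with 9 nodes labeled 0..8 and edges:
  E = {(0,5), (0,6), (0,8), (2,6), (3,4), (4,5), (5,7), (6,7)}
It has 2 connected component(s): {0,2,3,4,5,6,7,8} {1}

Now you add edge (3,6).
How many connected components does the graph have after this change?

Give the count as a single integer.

Initial component count: 2
Add (3,6): endpoints already in same component. Count unchanged: 2.
New component count: 2

Answer: 2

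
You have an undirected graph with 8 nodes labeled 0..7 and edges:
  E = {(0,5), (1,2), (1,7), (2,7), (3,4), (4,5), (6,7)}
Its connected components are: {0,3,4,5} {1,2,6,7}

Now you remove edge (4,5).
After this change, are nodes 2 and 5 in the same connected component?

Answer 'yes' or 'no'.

Initial components: {0,3,4,5} {1,2,6,7}
Removing edge (4,5): it was a bridge — component count 2 -> 3.
New components: {0,5} {1,2,6,7} {3,4}
Are 2 and 5 in the same component? no

Answer: no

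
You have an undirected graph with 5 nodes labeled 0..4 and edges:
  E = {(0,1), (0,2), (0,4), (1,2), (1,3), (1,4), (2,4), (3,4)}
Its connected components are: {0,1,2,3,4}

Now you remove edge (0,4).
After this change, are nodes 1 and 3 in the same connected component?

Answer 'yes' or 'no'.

Initial components: {0,1,2,3,4}
Removing edge (0,4): not a bridge — component count unchanged at 1.
New components: {0,1,2,3,4}
Are 1 and 3 in the same component? yes

Answer: yes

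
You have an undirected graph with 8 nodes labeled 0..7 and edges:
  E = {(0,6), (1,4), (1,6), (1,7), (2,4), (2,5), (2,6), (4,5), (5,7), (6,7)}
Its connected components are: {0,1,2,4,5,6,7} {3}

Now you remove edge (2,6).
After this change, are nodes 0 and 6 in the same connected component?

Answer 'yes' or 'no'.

Answer: yes

Derivation:
Initial components: {0,1,2,4,5,6,7} {3}
Removing edge (2,6): not a bridge — component count unchanged at 2.
New components: {0,1,2,4,5,6,7} {3}
Are 0 and 6 in the same component? yes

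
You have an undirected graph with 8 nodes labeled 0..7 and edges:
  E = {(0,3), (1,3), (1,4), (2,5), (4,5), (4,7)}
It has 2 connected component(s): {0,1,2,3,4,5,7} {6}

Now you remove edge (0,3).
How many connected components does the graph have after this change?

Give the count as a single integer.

Initial component count: 2
Remove (0,3): it was a bridge. Count increases: 2 -> 3.
  After removal, components: {0} {1,2,3,4,5,7} {6}
New component count: 3

Answer: 3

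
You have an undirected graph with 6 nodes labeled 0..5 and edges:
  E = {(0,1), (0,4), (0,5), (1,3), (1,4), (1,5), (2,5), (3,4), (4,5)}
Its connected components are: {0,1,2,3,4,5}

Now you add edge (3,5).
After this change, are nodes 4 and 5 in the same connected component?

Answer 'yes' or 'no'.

Initial components: {0,1,2,3,4,5}
Adding edge (3,5): both already in same component {0,1,2,3,4,5}. No change.
New components: {0,1,2,3,4,5}
Are 4 and 5 in the same component? yes

Answer: yes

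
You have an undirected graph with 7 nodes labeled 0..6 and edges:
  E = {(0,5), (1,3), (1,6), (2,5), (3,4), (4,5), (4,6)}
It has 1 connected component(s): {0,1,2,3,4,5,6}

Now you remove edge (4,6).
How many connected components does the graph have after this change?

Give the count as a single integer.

Answer: 1

Derivation:
Initial component count: 1
Remove (4,6): not a bridge. Count unchanged: 1.
  After removal, components: {0,1,2,3,4,5,6}
New component count: 1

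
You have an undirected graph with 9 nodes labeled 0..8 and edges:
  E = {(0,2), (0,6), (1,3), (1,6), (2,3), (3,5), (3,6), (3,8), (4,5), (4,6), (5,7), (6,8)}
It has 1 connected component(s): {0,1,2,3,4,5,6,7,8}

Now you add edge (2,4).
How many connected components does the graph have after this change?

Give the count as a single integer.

Answer: 1

Derivation:
Initial component count: 1
Add (2,4): endpoints already in same component. Count unchanged: 1.
New component count: 1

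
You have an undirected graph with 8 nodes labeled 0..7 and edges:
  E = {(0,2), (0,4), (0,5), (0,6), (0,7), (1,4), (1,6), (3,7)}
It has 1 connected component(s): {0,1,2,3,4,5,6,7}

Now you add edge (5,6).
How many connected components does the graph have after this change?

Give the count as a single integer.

Answer: 1

Derivation:
Initial component count: 1
Add (5,6): endpoints already in same component. Count unchanged: 1.
New component count: 1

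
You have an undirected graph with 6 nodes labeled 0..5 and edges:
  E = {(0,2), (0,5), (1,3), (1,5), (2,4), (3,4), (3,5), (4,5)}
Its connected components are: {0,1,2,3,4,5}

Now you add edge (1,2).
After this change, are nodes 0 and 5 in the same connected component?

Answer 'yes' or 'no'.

Initial components: {0,1,2,3,4,5}
Adding edge (1,2): both already in same component {0,1,2,3,4,5}. No change.
New components: {0,1,2,3,4,5}
Are 0 and 5 in the same component? yes

Answer: yes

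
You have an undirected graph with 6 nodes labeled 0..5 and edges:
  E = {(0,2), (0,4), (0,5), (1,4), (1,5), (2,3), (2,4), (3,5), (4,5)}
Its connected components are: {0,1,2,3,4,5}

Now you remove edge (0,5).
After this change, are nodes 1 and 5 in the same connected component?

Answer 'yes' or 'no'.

Answer: yes

Derivation:
Initial components: {0,1,2,3,4,5}
Removing edge (0,5): not a bridge — component count unchanged at 1.
New components: {0,1,2,3,4,5}
Are 1 and 5 in the same component? yes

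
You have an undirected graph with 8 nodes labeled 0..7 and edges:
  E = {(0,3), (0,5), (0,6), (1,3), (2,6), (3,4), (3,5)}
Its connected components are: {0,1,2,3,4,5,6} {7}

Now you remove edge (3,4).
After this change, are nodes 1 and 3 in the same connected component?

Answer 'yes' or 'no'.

Initial components: {0,1,2,3,4,5,6} {7}
Removing edge (3,4): it was a bridge — component count 2 -> 3.
New components: {0,1,2,3,5,6} {4} {7}
Are 1 and 3 in the same component? yes

Answer: yes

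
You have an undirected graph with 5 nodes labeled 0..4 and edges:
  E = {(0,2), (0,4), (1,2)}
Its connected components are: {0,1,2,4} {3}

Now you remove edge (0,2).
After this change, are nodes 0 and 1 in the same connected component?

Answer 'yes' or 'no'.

Answer: no

Derivation:
Initial components: {0,1,2,4} {3}
Removing edge (0,2): it was a bridge — component count 2 -> 3.
New components: {0,4} {1,2} {3}
Are 0 and 1 in the same component? no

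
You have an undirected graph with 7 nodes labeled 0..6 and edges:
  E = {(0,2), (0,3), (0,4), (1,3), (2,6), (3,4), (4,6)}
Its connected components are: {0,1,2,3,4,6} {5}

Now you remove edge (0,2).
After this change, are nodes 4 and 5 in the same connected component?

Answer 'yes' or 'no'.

Answer: no

Derivation:
Initial components: {0,1,2,3,4,6} {5}
Removing edge (0,2): not a bridge — component count unchanged at 2.
New components: {0,1,2,3,4,6} {5}
Are 4 and 5 in the same component? no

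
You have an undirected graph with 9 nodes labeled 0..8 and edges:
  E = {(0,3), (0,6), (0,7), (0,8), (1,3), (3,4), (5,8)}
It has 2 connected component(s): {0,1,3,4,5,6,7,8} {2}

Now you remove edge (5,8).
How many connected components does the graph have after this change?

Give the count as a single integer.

Answer: 3

Derivation:
Initial component count: 2
Remove (5,8): it was a bridge. Count increases: 2 -> 3.
  After removal, components: {0,1,3,4,6,7,8} {2} {5}
New component count: 3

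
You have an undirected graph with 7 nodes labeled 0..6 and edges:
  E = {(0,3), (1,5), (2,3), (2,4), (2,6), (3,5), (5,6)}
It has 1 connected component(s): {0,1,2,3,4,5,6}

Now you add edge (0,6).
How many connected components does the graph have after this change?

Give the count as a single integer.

Initial component count: 1
Add (0,6): endpoints already in same component. Count unchanged: 1.
New component count: 1

Answer: 1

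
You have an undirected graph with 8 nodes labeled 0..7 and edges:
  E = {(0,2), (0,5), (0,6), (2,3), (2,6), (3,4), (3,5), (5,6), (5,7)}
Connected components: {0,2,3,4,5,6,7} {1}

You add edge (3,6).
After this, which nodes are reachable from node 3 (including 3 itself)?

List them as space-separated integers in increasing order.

Before: nodes reachable from 3: {0,2,3,4,5,6,7}
Adding (3,6): both endpoints already in same component. Reachability from 3 unchanged.
After: nodes reachable from 3: {0,2,3,4,5,6,7}

Answer: 0 2 3 4 5 6 7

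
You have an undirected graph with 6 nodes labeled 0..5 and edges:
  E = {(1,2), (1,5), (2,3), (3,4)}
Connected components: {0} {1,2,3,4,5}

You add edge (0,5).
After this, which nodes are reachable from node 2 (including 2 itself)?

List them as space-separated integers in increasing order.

Answer: 0 1 2 3 4 5

Derivation:
Before: nodes reachable from 2: {1,2,3,4,5}
Adding (0,5): merges 2's component with another. Reachability grows.
After: nodes reachable from 2: {0,1,2,3,4,5}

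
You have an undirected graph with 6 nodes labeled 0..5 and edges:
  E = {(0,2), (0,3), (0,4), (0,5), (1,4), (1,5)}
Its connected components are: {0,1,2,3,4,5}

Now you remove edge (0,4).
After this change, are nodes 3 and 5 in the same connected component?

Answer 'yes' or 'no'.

Answer: yes

Derivation:
Initial components: {0,1,2,3,4,5}
Removing edge (0,4): not a bridge — component count unchanged at 1.
New components: {0,1,2,3,4,5}
Are 3 and 5 in the same component? yes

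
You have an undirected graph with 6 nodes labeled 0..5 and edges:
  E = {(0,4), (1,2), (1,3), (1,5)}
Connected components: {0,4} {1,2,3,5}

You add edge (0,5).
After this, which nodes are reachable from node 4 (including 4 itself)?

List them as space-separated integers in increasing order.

Answer: 0 1 2 3 4 5

Derivation:
Before: nodes reachable from 4: {0,4}
Adding (0,5): merges 4's component with another. Reachability grows.
After: nodes reachable from 4: {0,1,2,3,4,5}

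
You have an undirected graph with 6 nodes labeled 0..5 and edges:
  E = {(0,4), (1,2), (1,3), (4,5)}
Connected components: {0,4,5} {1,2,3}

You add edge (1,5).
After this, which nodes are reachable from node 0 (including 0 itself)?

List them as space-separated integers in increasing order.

Before: nodes reachable from 0: {0,4,5}
Adding (1,5): merges 0's component with another. Reachability grows.
After: nodes reachable from 0: {0,1,2,3,4,5}

Answer: 0 1 2 3 4 5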